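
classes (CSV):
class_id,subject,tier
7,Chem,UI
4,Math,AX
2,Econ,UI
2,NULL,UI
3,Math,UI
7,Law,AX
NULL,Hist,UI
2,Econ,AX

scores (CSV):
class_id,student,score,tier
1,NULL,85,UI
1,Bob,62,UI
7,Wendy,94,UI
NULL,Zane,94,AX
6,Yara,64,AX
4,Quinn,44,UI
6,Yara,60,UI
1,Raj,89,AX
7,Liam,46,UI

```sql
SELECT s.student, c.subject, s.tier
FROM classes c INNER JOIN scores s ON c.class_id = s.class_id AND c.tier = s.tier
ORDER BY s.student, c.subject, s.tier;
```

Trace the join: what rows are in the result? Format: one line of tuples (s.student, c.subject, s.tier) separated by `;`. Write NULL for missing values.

INNER JOIN keeps only pairs where the ON condition holds.
Matching on c.class_id = s.class_id AND c.tier = s.tier. A NULL in a compared column never satisfies the condition.
- c (class_id=7, tier=UI) pairs with 2 row(s) of s.
- c (class_id=4, tier=AX) has no partner → excluded.
- c (class_id=2, tier=UI) has no partner → excluded.
- c (class_id=2, tier=UI) has no partner → excluded.
- c (class_id=3, tier=UI) has no partner → excluded.
- c (class_id=7, tier=AX) has no partner → excluded.
- c (class_id=NULL, tier=UI) has no partner → excluded.
- c (class_id=2, tier=AX) has no partner → excluded.
After projecting and ordering:
s.student | c.subject | s.tier
Liam | Chem | UI
Wendy | Chem | UI

(Liam, Chem, UI); (Wendy, Chem, UI)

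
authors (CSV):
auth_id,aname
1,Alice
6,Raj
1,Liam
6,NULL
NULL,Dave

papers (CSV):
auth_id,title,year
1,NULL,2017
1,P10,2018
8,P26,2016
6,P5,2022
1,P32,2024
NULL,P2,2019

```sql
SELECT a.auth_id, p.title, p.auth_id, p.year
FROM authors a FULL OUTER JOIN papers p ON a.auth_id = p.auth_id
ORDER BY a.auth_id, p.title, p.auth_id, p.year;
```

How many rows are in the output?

FULL OUTER JOIN keeps every row from both sides; unmatched rows get NULL for the other side's columns.
Matching on a.auth_id = p.auth_id. A NULL in a compared column never satisfies the condition.
- a row (auth_id=1): matches 3 p row(s) → 3 output row(s).
- a row (auth_id=6): matches 1 p row(s) → 1 output row(s).
- a row (auth_id=1): matches 3 p row(s) → 3 output row(s).
- a row (auth_id=6): matches 1 p row(s) → 1 output row(s).
- a row (auth_id=NULL): no match → kept, p columns NULL.
- plus 2 unmatched p row(s), each kept with NULL a columns.
Total: 8 matched + 3 padded = 11 rows.

11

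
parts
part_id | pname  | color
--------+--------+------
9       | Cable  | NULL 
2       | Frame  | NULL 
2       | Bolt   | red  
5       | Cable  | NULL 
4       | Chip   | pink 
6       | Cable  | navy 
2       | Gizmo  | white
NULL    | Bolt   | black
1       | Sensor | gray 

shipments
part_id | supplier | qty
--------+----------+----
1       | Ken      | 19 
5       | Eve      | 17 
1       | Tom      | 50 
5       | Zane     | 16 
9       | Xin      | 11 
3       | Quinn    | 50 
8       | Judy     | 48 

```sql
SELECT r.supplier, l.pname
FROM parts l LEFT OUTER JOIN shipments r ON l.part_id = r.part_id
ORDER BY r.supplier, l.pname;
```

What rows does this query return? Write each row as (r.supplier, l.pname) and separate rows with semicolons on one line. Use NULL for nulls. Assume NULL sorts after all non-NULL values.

LEFT JOIN keeps every row from `parts`; unmatched rows get NULL for `shipments`'s columns.
Matching on l.part_id = r.part_id. A NULL in a compared column never satisfies the condition.
Matched pairs: 5; unmatched l rows kept: 6.

(Eve, Cable); (Ken, Sensor); (Tom, Sensor); (Xin, Cable); (Zane, Cable); (NULL, Bolt); (NULL, Bolt); (NULL, Cable); (NULL, Chip); (NULL, Frame); (NULL, Gizmo)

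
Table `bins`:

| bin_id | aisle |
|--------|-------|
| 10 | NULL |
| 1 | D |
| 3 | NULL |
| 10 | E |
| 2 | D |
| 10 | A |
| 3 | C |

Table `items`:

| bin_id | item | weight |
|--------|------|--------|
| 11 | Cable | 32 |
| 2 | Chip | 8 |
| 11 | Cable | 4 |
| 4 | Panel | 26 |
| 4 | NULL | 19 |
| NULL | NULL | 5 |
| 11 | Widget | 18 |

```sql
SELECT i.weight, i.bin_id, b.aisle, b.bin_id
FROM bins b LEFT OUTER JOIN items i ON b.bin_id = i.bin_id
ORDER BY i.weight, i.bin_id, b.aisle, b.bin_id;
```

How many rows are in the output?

7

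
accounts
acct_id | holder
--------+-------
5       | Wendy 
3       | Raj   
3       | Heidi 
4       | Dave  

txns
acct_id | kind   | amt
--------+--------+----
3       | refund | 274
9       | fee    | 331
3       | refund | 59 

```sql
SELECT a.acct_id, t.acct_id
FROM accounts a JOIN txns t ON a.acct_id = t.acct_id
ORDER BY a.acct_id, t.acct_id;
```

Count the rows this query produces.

INNER JOIN keeps only pairs where the ON condition holds.
Matching on a.acct_id = t.acct_id.
- a row (acct_id=5): no match → dropped.
- a row (acct_id=3): matches 2 t row(s) → 2 output row(s).
- a row (acct_id=3): matches 2 t row(s) → 2 output row(s).
- a row (acct_id=4): no match → dropped.
Total: 4 rows.

4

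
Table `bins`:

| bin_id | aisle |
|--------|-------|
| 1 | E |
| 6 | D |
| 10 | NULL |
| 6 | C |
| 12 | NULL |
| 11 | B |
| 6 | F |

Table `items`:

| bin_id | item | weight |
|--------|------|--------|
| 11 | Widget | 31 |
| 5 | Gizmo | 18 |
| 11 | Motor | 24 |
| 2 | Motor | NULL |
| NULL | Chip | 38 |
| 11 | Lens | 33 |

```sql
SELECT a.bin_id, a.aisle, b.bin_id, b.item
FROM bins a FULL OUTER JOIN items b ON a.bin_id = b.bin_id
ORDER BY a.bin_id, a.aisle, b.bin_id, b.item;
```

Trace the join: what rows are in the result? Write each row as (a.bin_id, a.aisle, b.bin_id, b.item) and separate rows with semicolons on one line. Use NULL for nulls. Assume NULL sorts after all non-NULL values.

(1, E, NULL, NULL); (6, C, NULL, NULL); (6, D, NULL, NULL); (6, F, NULL, NULL); (10, NULL, NULL, NULL); (11, B, 11, Lens); (11, B, 11, Motor); (11, B, 11, Widget); (12, NULL, NULL, NULL); (NULL, NULL, 2, Motor); (NULL, NULL, 5, Gizmo); (NULL, NULL, NULL, Chip)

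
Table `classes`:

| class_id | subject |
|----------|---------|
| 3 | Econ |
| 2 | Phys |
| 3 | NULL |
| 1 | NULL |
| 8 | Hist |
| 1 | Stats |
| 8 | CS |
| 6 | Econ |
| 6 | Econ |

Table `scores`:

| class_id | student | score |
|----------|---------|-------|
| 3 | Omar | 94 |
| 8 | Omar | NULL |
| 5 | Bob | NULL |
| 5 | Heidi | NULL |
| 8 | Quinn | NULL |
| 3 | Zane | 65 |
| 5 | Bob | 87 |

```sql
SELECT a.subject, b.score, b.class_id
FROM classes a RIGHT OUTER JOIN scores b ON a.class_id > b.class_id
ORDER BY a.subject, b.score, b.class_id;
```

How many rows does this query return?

RIGHT JOIN keeps every row from `scores`; unmatched rows get NULL for `classes`'s columns.
Matching on a.class_id > b.class_id.
Matched pairs: 20; unmatched b rows kept: 2.
Total: 20 matched + 2 padded = 22 rows.

22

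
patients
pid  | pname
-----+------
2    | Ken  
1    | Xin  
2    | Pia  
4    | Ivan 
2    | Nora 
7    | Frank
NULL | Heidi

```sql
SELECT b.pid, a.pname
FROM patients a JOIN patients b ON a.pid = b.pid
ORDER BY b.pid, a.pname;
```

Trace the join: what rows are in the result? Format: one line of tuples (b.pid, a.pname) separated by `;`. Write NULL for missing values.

(1, Xin); (2, Ken); (2, Ken); (2, Ken); (2, Nora); (2, Nora); (2, Nora); (2, Pia); (2, Pia); (2, Pia); (4, Ivan); (7, Frank)

INNER JOIN keeps only pairs where the ON condition holds.
Matching on a.pid = b.pid. A NULL in a compared column never satisfies the condition.
- pid=2: 3 matching b row(s), so 3 row(s) emitted.
- pid=1: 1 matching b row(s), so 1 row(s) emitted.
- pid=2: 3 matching b row(s), so 3 row(s) emitted.
- pid=4: 1 matching b row(s), so 1 row(s) emitted.
- pid=2: 3 matching b row(s), so 3 row(s) emitted.
- pid=7: 1 matching b row(s), so 1 row(s) emitted.
- pid=NULL: no matching b row, dropped.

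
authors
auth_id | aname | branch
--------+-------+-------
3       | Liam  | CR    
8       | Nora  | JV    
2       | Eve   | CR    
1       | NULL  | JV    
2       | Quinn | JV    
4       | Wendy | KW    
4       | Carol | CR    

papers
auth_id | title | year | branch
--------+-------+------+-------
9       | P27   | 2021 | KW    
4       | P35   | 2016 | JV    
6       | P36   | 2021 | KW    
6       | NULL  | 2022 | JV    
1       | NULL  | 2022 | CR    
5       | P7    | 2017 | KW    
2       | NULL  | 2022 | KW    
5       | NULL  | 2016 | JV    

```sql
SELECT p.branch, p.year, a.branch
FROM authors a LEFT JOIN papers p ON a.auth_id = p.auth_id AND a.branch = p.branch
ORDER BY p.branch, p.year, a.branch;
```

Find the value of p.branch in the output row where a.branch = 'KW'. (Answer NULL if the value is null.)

LEFT JOIN keeps every row from `authors`; unmatched rows get NULL for `papers`'s columns.
Matching on a.auth_id = p.auth_id AND a.branch = p.branch.
- a row (auth_id=3, branch=CR): no match → kept, p columns NULL.
- a row (auth_id=8, branch=JV): no match → kept, p columns NULL.
- a row (auth_id=2, branch=CR): no match → kept, p columns NULL.
- a row (auth_id=1, branch=JV): no match → kept, p columns NULL.
- a row (auth_id=2, branch=JV): no match → kept, p columns NULL.
- a row (auth_id=4, branch=KW): no match → kept, p columns NULL.
- a row (auth_id=4, branch=CR): no match → kept, p columns NULL.

NULL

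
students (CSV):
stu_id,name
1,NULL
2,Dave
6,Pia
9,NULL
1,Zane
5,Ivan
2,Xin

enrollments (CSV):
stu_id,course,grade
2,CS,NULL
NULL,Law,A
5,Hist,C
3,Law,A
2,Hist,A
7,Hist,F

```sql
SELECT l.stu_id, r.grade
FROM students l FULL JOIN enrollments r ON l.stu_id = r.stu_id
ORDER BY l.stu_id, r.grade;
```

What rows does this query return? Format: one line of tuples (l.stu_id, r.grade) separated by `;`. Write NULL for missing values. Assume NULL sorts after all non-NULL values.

(1, NULL); (1, NULL); (2, A); (2, A); (2, NULL); (2, NULL); (5, C); (6, NULL); (9, NULL); (NULL, A); (NULL, A); (NULL, F)

FULL OUTER JOIN keeps every row from both sides; unmatched rows get NULL for the other side's columns.
Matching on l.stu_id = r.stu_id. A NULL in a compared column never satisfies the condition.
Matched pairs: 5; unmatched l rows kept: 4; unmatched r rows kept: 3.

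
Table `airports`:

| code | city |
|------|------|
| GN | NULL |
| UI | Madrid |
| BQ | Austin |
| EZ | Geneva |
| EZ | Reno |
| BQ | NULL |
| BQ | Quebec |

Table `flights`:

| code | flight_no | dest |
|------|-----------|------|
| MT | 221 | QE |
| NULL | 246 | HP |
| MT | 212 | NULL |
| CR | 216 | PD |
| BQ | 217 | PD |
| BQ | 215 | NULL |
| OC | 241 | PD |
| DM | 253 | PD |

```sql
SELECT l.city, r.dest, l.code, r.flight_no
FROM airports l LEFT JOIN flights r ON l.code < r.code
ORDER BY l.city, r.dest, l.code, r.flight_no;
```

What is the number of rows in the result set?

LEFT JOIN keeps every row from `airports`; unmatched rows get NULL for `flights`'s columns.
Matching on l.code < r.code. A NULL in a compared column never satisfies the condition.
- l row (code=GN): matches 3 r row(s) → 3 output row(s).
- l row (code=UI): no match → kept, r columns NULL.
- l row (code=BQ): matches 5 r row(s) → 5 output row(s).
- l row (code=EZ): matches 3 r row(s) → 3 output row(s).
- l row (code=EZ): matches 3 r row(s) → 3 output row(s).
- l row (code=BQ): matches 5 r row(s) → 5 output row(s).
- l row (code=BQ): matches 5 r row(s) → 5 output row(s).
Total: 24 matched + 1 padded = 25 rows.

25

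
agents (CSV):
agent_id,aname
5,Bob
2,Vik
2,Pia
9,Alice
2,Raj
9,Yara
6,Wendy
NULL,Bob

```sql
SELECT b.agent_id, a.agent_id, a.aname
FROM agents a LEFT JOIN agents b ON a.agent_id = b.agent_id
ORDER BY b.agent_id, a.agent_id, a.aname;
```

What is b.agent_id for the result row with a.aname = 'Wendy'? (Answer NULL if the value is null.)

6

LEFT JOIN keeps every row from `agents a`; unmatched rows get NULL for `agents b`'s columns.
Matching on a.agent_id = b.agent_id. A NULL in a compared column never satisfies the condition.
- a row (agent_id=5): matches 1 b row(s) → 1 output row(s).
- a row (agent_id=2): matches 3 b row(s) → 3 output row(s).
- a row (agent_id=2): matches 3 b row(s) → 3 output row(s).
- a row (agent_id=9): matches 2 b row(s) → 2 output row(s).
- a row (agent_id=2): matches 3 b row(s) → 3 output row(s).
- a row (agent_id=9): matches 2 b row(s) → 2 output row(s).
- a row (agent_id=6): matches 1 b row(s) → 1 output row(s).
- a row (agent_id=NULL): no match → kept, b columns NULL.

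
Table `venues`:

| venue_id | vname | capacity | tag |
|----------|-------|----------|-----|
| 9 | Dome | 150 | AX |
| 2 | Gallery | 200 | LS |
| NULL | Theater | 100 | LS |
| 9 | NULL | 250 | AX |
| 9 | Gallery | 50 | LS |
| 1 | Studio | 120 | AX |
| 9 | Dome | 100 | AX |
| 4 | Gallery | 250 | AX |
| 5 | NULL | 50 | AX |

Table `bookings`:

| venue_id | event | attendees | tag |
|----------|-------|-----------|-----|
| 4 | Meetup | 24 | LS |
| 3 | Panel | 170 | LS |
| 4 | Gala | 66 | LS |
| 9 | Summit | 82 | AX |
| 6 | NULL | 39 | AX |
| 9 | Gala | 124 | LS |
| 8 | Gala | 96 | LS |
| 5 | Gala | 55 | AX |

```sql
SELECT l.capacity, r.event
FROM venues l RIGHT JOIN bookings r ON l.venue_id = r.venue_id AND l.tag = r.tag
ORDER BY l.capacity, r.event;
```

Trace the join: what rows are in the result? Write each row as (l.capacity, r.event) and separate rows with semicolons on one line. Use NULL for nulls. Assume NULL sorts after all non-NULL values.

(50, Gala); (50, Gala); (100, Summit); (150, Summit); (250, Summit); (NULL, Gala); (NULL, Gala); (NULL, Meetup); (NULL, Panel); (NULL, NULL)

RIGHT JOIN keeps every row from `bookings`; unmatched rows get NULL for `venues`'s columns.
Matching on l.venue_id = r.venue_id AND l.tag = r.tag. A NULL in a compared column never satisfies the condition.
- l[0] venue_id=9, tag=AX → 1 match(es) in r → 1 row(s).
- l[1] venue_id=2, tag=LS → no match.
- l[2] venue_id=NULL, tag=LS → no match.
- l[3] venue_id=9, tag=AX → 1 match(es) in r → 1 row(s).
- l[4] venue_id=9, tag=LS → 1 match(es) in r → 1 row(s).
- l[5] venue_id=1, tag=AX → no match.
- l[6] venue_id=9, tag=AX → 1 match(es) in r → 1 row(s).
- l[7] venue_id=4, tag=AX → no match.
- l[8] venue_id=5, tag=AX → 1 match(es) in r → 1 row(s).
- plus 5 unmatched r row(s), each kept with NULL l columns.
After projecting and ordering:
l.capacity | r.event
50 | Gala
50 | Gala
100 | Summit
150 | Summit
250 | Summit
NULL | Gala
NULL | Gala
NULL | Meetup
NULL | Panel
NULL | NULL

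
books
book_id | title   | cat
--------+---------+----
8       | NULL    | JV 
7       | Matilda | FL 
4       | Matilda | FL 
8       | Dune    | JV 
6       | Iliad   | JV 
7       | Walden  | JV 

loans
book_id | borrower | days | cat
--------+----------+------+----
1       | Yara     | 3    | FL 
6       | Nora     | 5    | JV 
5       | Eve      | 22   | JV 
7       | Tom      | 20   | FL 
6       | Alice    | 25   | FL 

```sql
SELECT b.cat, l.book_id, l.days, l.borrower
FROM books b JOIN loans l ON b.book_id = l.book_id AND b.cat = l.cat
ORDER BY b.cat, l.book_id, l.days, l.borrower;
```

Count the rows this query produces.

2

INNER JOIN keeps only pairs where the ON condition holds.
Matching on b.book_id = l.book_id AND b.cat = l.cat.
- b row (book_id=8, cat=JV): no match → dropped.
- b row (book_id=7, cat=FL): matches 1 l row(s) → 1 output row(s).
- b row (book_id=4, cat=FL): no match → dropped.
- b row (book_id=8, cat=JV): no match → dropped.
- b row (book_id=6, cat=JV): matches 1 l row(s) → 1 output row(s).
- b row (book_id=7, cat=JV): no match → dropped.
Total: 2 rows.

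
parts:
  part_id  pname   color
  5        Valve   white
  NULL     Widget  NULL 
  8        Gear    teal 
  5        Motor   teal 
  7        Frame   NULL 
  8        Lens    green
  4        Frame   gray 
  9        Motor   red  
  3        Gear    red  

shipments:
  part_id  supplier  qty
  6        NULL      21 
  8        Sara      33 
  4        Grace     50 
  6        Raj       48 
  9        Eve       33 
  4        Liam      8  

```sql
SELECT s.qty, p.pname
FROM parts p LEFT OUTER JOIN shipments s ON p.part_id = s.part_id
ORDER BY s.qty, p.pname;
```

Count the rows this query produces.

10

LEFT JOIN keeps every row from `parts`; unmatched rows get NULL for `shipments`'s columns.
Matching on p.part_id = s.part_id. A NULL in a compared column never satisfies the condition.
- p row (part_id=5): no match → kept, s columns NULL.
- p row (part_id=NULL): no match → kept, s columns NULL.
- p row (part_id=8): matches 1 s row(s) → 1 output row(s).
- p row (part_id=5): no match → kept, s columns NULL.
- p row (part_id=7): no match → kept, s columns NULL.
- p row (part_id=8): matches 1 s row(s) → 1 output row(s).
- p row (part_id=4): matches 2 s row(s) → 2 output row(s).
- p row (part_id=9): matches 1 s row(s) → 1 output row(s).
- p row (part_id=3): no match → kept, s columns NULL.
Total: 5 matched + 5 padded = 10 rows.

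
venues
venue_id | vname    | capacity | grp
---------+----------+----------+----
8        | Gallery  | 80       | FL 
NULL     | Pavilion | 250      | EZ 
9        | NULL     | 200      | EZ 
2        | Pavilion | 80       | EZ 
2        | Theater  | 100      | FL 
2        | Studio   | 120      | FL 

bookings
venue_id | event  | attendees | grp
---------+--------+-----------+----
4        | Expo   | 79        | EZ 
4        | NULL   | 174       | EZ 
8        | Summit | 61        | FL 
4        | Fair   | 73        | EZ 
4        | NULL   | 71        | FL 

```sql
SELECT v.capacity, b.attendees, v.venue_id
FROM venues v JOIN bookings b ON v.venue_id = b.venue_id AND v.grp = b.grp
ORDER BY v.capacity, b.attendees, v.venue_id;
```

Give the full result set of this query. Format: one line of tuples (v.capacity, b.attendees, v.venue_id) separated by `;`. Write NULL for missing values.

INNER JOIN keeps only pairs where the ON condition holds.
Matching on v.venue_id = b.venue_id AND v.grp = b.grp. A NULL in a compared column never satisfies the condition.
Matched pairs: 1.

(80, 61, 8)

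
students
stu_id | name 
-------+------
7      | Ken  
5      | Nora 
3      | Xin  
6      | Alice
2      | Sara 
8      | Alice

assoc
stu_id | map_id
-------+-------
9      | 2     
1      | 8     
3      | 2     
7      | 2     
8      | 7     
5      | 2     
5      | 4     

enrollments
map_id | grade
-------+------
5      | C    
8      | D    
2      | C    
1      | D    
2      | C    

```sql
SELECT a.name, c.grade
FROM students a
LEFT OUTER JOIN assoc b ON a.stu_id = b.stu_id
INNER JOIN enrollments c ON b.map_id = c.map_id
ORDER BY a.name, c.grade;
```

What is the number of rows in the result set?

6

Evaluate left to right. First `students a LEFT JOIN assoc b` on stu_id: 7 row(s).
Then INNER JOIN `enrollments c` on map_id: keep only rows whose b.map_id appears in c.
Result: 6 row(s).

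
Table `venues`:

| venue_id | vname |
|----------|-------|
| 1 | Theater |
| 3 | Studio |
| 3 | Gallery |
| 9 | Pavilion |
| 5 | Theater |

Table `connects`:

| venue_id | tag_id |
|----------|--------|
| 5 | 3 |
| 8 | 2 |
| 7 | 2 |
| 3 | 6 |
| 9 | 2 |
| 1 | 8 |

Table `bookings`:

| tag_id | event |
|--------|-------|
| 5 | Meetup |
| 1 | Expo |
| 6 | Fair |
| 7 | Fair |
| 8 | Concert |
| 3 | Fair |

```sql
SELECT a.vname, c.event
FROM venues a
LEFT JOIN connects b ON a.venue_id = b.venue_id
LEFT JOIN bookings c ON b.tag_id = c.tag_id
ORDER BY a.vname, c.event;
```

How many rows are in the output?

5

Evaluate left to right. First `venues a LEFT JOIN connects b` on venue_id: 5 row(s).
Then LEFT JOIN `bookings c` on tag_id: each of those 5 rows is kept; rows whose b.tag_id has no match in c get NULL for c's columns.
Result: 5 row(s).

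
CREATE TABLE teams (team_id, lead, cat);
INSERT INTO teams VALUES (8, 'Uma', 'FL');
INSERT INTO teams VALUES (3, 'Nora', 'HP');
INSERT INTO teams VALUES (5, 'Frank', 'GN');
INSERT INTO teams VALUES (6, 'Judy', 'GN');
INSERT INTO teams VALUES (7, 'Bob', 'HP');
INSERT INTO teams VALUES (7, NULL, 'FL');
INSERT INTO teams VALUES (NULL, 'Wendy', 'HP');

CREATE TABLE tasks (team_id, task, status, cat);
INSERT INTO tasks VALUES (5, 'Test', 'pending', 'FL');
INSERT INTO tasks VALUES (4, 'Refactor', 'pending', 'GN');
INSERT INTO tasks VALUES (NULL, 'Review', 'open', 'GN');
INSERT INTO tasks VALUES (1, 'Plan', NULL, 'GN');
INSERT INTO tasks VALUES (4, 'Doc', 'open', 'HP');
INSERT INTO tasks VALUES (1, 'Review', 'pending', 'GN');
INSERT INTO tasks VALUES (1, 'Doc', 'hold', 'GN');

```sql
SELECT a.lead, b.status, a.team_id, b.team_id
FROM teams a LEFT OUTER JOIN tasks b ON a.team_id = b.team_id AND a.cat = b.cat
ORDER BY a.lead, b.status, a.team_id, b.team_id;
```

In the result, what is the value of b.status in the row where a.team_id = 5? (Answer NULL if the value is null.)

LEFT JOIN keeps every row from `teams`; unmatched rows get NULL for `tasks`'s columns.
Matching on a.team_id = b.team_id AND a.cat = b.cat. A NULL in a compared column never satisfies the condition.
- a row (team_id=8, cat=FL): no match → kept, b columns NULL.
- a row (team_id=3, cat=HP): no match → kept, b columns NULL.
- a row (team_id=5, cat=GN): no match → kept, b columns NULL.
- a row (team_id=6, cat=GN): no match → kept, b columns NULL.
- a row (team_id=7, cat=HP): no match → kept, b columns NULL.
- a row (team_id=7, cat=FL): no match → kept, b columns NULL.
- a row (team_id=NULL, cat=HP): no match → kept, b columns NULL.

NULL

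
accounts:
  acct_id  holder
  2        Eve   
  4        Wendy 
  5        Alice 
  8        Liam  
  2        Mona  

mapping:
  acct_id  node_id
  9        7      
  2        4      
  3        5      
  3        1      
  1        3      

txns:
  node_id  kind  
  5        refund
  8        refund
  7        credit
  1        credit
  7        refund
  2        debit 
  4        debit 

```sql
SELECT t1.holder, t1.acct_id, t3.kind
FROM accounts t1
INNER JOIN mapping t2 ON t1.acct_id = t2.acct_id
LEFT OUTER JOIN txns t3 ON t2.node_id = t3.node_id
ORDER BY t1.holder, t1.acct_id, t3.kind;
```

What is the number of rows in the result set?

2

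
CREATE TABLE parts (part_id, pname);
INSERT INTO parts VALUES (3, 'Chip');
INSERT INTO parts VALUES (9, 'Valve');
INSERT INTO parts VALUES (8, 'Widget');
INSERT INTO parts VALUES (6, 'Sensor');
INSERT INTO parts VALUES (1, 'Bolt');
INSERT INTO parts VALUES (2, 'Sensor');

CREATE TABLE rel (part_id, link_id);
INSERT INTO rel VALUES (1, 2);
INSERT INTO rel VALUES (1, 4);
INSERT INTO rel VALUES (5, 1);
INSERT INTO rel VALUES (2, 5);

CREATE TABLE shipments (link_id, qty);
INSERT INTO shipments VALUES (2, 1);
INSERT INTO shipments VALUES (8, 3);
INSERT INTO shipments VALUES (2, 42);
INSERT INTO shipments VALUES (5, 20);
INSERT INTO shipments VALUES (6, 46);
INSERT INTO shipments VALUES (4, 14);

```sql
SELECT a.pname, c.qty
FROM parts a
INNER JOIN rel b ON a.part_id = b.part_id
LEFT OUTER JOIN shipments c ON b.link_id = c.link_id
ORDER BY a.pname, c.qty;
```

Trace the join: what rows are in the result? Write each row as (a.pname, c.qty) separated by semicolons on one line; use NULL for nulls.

(Bolt, 1); (Bolt, 14); (Bolt, 42); (Sensor, 20)

Joins associate left-to-right: parts INNER JOIN rel on part_id gives 3 intermediate row(s).
Then LEFT JOIN `shipments c` on link_id: each of those 3 rows is kept; rows whose b.link_id has no match in c get NULL for c's columns.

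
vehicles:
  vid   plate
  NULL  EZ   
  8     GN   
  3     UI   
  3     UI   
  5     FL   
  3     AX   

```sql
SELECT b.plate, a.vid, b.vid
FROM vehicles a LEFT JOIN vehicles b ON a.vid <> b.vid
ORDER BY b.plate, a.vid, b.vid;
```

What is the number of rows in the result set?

15

LEFT JOIN keeps every row from `vehicles a`; unmatched rows get NULL for `vehicles b`'s columns.
Matching on a.vid <> b.vid. A NULL in a compared column never satisfies the condition.
Matched pairs: 14; unmatched a rows kept: 1.
Total: 14 matched + 1 padded = 15 rows.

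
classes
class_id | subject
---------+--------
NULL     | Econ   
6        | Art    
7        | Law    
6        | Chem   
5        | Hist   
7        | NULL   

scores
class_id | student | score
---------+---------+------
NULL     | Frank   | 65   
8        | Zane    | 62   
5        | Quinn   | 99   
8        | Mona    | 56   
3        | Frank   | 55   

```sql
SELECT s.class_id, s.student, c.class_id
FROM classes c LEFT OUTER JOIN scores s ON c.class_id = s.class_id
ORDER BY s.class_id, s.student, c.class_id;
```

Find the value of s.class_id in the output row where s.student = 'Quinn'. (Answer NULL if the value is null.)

LEFT JOIN keeps every row from `classes`; unmatched rows get NULL for `scores`'s columns.
Matching on c.class_id = s.class_id. A NULL in a compared column never satisfies the condition.
- c row (class_id=NULL): no match → kept, s columns NULL.
- c row (class_id=6): no match → kept, s columns NULL.
- c row (class_id=7): no match → kept, s columns NULL.
- c row (class_id=6): no match → kept, s columns NULL.
- c row (class_id=5): matches 1 s row(s) → 1 output row(s).
- c row (class_id=7): no match → kept, s columns NULL.

5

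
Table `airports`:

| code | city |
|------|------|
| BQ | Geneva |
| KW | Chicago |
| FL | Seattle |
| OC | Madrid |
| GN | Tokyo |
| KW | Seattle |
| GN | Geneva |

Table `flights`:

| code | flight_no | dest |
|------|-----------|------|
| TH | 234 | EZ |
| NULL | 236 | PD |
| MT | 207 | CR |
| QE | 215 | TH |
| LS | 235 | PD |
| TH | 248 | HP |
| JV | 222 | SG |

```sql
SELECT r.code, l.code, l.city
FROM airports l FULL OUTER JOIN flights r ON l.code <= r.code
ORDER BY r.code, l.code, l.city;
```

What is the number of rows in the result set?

FULL OUTER JOIN keeps every row from both sides; unmatched rows get NULL for the other side's columns.
Matching on l.code <= r.code. A NULL in a compared column never satisfies the condition.
Matched pairs: 37; unmatched l rows kept: 0; unmatched r rows kept: 1.
Total: 37 matched + 1 padded = 38 rows.

38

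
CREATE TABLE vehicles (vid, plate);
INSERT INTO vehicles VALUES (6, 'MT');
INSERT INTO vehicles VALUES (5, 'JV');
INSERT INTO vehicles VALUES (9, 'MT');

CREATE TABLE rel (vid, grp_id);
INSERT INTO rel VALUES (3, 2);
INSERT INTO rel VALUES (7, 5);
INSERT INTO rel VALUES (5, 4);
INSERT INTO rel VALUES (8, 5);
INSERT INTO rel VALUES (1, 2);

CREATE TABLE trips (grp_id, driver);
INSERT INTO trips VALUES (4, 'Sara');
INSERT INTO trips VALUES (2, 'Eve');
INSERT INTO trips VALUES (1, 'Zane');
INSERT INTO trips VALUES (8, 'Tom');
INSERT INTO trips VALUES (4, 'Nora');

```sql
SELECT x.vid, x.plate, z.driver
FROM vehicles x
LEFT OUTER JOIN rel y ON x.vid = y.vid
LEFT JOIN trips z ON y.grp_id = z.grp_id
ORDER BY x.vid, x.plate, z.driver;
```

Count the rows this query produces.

4

Joins associate left-to-right: vehicles LEFT JOIN rel on vid gives 3 intermediate row(s).
Then LEFT JOIN `trips z` on grp_id: each of those 3 rows is kept; rows whose y.grp_id has no match in z get NULL for z's columns.
Result: 4 row(s).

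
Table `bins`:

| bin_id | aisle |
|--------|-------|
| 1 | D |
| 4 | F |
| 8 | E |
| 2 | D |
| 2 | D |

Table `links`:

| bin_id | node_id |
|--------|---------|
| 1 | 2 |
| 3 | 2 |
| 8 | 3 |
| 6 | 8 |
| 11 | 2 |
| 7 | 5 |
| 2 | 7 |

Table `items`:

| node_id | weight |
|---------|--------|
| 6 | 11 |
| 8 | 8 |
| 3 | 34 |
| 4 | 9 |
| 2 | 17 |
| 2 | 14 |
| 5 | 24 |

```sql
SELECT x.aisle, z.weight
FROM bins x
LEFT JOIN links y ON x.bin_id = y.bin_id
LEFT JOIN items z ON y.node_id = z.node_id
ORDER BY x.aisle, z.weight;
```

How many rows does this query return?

Joins associate left-to-right: bins LEFT JOIN links on bin_id gives 5 intermediate row(s).
Then LEFT JOIN `items z` on node_id: each of those 5 rows is kept; rows whose y.node_id has no match in z get NULL for z's columns.
Result: 6 row(s).

6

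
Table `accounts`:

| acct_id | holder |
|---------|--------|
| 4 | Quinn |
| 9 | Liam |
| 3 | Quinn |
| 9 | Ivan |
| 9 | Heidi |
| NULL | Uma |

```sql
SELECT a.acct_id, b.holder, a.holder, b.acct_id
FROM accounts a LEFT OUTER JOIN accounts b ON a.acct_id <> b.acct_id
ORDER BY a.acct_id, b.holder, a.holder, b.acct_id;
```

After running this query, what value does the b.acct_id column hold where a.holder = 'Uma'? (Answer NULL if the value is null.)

NULL

LEFT JOIN keeps every row from `accounts a`; unmatched rows get NULL for `accounts b`'s columns.
Matching on a.acct_id <> b.acct_id. A NULL in a compared column never satisfies the condition.
Matched pairs: 14; unmatched a rows kept: 1.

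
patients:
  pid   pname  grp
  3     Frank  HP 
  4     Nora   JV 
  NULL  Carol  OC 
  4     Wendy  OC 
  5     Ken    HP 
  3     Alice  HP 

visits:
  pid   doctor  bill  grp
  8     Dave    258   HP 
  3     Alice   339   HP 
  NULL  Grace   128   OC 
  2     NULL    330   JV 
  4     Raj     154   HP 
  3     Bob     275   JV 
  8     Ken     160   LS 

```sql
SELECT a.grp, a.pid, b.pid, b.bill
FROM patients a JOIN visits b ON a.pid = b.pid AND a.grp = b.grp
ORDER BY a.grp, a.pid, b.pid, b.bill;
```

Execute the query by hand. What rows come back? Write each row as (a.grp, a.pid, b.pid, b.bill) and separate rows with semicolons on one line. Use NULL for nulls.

INNER JOIN keeps only pairs where the ON condition holds.
Matching on a.pid = b.pid AND a.grp = b.grp. A NULL in a compared column never satisfies the condition.
Matched pairs: 2.

(HP, 3, 3, 339); (HP, 3, 3, 339)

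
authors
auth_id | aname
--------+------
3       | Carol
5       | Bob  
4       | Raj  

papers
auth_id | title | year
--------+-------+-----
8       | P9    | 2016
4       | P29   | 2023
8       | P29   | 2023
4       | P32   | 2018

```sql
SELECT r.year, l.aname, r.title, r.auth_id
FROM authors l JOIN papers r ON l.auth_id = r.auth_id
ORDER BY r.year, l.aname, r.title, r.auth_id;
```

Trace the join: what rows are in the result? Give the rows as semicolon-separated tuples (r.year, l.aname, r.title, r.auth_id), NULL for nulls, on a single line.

(2018, Raj, P32, 4); (2023, Raj, P29, 4)

INNER JOIN keeps only pairs where the ON condition holds.
Matching on l.auth_id = r.auth_id.
- l[0] auth_id=3 → no match; dropped.
- l[1] auth_id=5 → no match; dropped.
- l[2] auth_id=4 → 2 match(es) in r → 2 row(s).
After projecting and ordering:
r.year | l.aname | r.title | r.auth_id
2018 | Raj | P32 | 4
2023 | Raj | P29 | 4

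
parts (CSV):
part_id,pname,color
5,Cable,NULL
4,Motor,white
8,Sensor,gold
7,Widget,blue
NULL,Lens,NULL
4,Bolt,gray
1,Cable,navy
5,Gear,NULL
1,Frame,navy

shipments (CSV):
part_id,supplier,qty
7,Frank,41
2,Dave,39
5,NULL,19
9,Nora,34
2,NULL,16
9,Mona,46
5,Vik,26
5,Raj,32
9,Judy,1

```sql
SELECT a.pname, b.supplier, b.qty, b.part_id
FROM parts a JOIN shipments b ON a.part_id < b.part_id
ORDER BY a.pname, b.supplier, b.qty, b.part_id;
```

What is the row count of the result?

INNER JOIN keeps only pairs where the ON condition holds.
Matching on a.part_id < b.part_id. A NULL in a compared column never satisfies the condition.
- part_id=5: 4 matching b row(s), so 4 row(s) emitted.
- part_id=4: 7 matching b row(s), so 7 row(s) emitted.
- part_id=8: 3 matching b row(s), so 3 row(s) emitted.
- part_id=7: 3 matching b row(s), so 3 row(s) emitted.
- part_id=NULL: no matching b row, dropped.
- part_id=4: 7 matching b row(s), so 7 row(s) emitted.
- part_id=1: 9 matching b row(s), so 9 row(s) emitted.
- part_id=5: 4 matching b row(s), so 4 row(s) emitted.
- part_id=1: 9 matching b row(s), so 9 row(s) emitted.
Total: 46 rows.

46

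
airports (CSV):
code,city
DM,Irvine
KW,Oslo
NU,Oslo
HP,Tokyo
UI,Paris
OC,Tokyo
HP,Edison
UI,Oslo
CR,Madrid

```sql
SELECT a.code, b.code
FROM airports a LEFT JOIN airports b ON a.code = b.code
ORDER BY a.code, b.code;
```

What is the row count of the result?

LEFT JOIN keeps every row from `airports a`; unmatched rows get NULL for `airports b`'s columns.
Matching on a.code = b.code.
- a[0] code=DM → 1 match(es) in b → 1 row(s).
- a[1] code=KW → 1 match(es) in b → 1 row(s).
- a[2] code=NU → 1 match(es) in b → 1 row(s).
- a[3] code=HP → 2 match(es) in b → 2 row(s).
- a[4] code=UI → 2 match(es) in b → 2 row(s).
- a[5] code=OC → 1 match(es) in b → 1 row(s).
- a[6] code=HP → 2 match(es) in b → 2 row(s).
- a[7] code=UI → 2 match(es) in b → 2 row(s).
- a[8] code=CR → 1 match(es) in b → 1 row(s).
Total: 13 rows.

13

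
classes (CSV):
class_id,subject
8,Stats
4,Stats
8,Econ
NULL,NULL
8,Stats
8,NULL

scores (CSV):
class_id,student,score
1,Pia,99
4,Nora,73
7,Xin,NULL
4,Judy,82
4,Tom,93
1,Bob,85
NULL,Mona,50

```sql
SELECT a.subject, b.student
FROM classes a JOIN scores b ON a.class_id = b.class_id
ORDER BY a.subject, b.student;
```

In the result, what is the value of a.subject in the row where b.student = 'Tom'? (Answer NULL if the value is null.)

INNER JOIN keeps only pairs where the ON condition holds.
Matching on a.class_id = b.class_id. A NULL in a compared column never satisfies the condition.
- class_id=8: no matching b row, dropped.
- class_id=4: 3 matching b row(s), so 3 row(s) emitted.
- class_id=8: no matching b row, dropped.
- class_id=NULL: no matching b row, dropped.
- class_id=8: no matching b row, dropped.
- class_id=8: no matching b row, dropped.

Stats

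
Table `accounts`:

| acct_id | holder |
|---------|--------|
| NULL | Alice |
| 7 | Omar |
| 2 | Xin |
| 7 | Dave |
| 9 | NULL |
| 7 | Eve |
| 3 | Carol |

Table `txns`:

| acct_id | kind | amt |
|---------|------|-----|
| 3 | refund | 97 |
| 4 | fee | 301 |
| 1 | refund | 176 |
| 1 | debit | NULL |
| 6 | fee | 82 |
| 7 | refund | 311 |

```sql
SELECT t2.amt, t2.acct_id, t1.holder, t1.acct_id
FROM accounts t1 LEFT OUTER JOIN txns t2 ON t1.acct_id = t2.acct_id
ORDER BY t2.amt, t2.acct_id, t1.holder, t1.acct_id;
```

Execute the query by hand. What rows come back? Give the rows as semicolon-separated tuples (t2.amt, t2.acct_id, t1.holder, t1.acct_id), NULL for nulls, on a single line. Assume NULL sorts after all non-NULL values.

LEFT JOIN keeps every row from `accounts`; unmatched rows get NULL for `txns`'s columns.
Matching on t1.acct_id = t2.acct_id. A NULL in a compared column never satisfies the condition.
Matched pairs: 4; unmatched t1 rows kept: 3.

(97, 3, Carol, 3); (311, 7, Dave, 7); (311, 7, Eve, 7); (311, 7, Omar, 7); (NULL, NULL, Alice, NULL); (NULL, NULL, Xin, 2); (NULL, NULL, NULL, 9)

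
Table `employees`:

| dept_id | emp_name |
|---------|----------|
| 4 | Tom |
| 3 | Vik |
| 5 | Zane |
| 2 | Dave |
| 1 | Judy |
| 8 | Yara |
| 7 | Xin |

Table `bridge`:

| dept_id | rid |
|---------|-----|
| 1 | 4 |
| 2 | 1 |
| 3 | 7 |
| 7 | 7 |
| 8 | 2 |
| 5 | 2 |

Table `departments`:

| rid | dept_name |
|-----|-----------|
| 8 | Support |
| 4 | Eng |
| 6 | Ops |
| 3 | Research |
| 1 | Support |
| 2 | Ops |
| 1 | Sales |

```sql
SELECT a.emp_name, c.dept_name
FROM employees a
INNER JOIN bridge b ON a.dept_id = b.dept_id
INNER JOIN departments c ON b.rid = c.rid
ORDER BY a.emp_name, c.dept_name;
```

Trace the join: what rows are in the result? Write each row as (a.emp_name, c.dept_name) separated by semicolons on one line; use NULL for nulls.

(Dave, Sales); (Dave, Support); (Judy, Eng); (Yara, Ops); (Zane, Ops)

Step 1 — a INNER JOIN b on dept_id → 6 row(s).
Then INNER JOIN `departments c` on rid: keep only rows whose b.rid appears in c.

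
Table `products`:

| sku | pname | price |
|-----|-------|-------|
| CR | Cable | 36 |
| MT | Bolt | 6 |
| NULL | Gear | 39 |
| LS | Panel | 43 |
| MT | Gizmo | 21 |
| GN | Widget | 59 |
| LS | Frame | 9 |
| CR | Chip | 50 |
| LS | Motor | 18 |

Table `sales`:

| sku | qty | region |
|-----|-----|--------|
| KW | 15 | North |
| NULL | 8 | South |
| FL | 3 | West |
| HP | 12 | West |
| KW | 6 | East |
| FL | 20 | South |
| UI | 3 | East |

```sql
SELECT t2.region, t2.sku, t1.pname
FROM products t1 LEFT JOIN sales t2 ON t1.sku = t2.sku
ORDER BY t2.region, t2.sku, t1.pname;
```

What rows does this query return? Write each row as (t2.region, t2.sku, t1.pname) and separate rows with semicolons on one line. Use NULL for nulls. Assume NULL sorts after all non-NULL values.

(NULL, NULL, Bolt); (NULL, NULL, Cable); (NULL, NULL, Chip); (NULL, NULL, Frame); (NULL, NULL, Gear); (NULL, NULL, Gizmo); (NULL, NULL, Motor); (NULL, NULL, Panel); (NULL, NULL, Widget)

LEFT JOIN keeps every row from `products`; unmatched rows get NULL for `sales`'s columns.
Matching on t1.sku = t2.sku. A NULL in a compared column never satisfies the condition.
- t1 (sku=CR) has no partner → padded with NULL.
- t1 (sku=MT) has no partner → padded with NULL.
- t1 (sku=NULL) has no partner → padded with NULL.
- t1 (sku=LS) has no partner → padded with NULL.
- t1 (sku=MT) has no partner → padded with NULL.
- t1 (sku=GN) has no partner → padded with NULL.
- t1 (sku=LS) has no partner → padded with NULL.
- t1 (sku=CR) has no partner → padded with NULL.
- t1 (sku=LS) has no partner → padded with NULL.
After projecting and ordering:
t2.region | t2.sku | t1.pname
NULL | NULL | Bolt
NULL | NULL | Cable
NULL | NULL | Chip
NULL | NULL | Frame
NULL | NULL | Gear
NULL | NULL | Gizmo
NULL | NULL | Motor
NULL | NULL | Panel
NULL | NULL | Widget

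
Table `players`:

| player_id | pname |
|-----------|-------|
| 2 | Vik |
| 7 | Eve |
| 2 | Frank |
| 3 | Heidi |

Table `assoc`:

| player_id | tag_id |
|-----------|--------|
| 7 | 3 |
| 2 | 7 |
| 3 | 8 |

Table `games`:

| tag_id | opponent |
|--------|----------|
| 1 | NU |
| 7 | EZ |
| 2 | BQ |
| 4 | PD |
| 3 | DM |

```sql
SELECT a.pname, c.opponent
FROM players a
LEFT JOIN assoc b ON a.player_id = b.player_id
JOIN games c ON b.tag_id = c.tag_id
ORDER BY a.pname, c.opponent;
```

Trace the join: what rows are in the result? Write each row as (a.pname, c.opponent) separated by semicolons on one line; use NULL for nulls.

Evaluate left to right. First `players a LEFT JOIN assoc b` on player_id: 4 row(s).
Then INNER JOIN `games c` on tag_id: keep only rows whose b.tag_id appears in c.

(Eve, DM); (Frank, EZ); (Vik, EZ)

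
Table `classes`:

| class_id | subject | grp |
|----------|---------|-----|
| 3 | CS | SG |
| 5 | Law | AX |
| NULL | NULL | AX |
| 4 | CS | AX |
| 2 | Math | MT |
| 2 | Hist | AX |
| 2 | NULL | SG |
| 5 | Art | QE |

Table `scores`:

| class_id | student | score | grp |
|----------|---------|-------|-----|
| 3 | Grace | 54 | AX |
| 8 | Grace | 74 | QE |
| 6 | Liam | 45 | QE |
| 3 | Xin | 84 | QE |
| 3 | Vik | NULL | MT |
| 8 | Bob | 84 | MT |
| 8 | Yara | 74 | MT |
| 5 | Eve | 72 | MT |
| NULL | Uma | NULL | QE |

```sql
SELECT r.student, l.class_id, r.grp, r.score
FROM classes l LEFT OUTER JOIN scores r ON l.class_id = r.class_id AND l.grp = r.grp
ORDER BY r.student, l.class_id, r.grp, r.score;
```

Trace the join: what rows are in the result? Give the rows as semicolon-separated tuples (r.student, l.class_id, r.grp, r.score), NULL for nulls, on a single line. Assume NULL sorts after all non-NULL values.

LEFT JOIN keeps every row from `classes`; unmatched rows get NULL for `scores`'s columns.
Matching on l.class_id = r.class_id AND l.grp = r.grp. A NULL in a compared column never satisfies the condition.
- l[0] class_id=3, grp=SG → no match; kept with NULLs on the r side.
- l[1] class_id=5, grp=AX → no match; kept with NULLs on the r side.
- l[2] class_id=NULL, grp=AX → no match; kept with NULLs on the r side.
- l[3] class_id=4, grp=AX → no match; kept with NULLs on the r side.
- l[4] class_id=2, grp=MT → no match; kept with NULLs on the r side.
- l[5] class_id=2, grp=AX → no match; kept with NULLs on the r side.
- l[6] class_id=2, grp=SG → no match; kept with NULLs on the r side.
- l[7] class_id=5, grp=QE → no match; kept with NULLs on the r side.
After projecting and ordering:
r.student | l.class_id | r.grp | r.score
NULL | 2 | NULL | NULL
NULL | 2 | NULL | NULL
NULL | 2 | NULL | NULL
NULL | 3 | NULL | NULL
NULL | 4 | NULL | NULL
NULL | 5 | NULL | NULL
NULL | 5 | NULL | NULL
NULL | NULL | NULL | NULL

(NULL, 2, NULL, NULL); (NULL, 2, NULL, NULL); (NULL, 2, NULL, NULL); (NULL, 3, NULL, NULL); (NULL, 4, NULL, NULL); (NULL, 5, NULL, NULL); (NULL, 5, NULL, NULL); (NULL, NULL, NULL, NULL)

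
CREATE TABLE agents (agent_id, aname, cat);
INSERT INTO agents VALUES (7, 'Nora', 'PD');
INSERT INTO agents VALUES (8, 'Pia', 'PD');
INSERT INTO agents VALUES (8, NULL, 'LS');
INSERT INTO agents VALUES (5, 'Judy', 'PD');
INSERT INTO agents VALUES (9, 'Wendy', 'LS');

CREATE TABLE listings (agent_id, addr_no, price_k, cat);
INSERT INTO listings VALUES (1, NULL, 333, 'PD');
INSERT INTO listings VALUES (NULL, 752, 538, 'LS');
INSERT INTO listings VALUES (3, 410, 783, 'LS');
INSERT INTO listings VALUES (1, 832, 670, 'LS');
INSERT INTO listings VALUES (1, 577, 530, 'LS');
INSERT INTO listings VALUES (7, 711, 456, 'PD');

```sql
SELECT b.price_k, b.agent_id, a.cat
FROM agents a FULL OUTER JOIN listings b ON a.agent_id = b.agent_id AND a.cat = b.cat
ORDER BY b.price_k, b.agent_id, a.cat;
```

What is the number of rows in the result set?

FULL OUTER JOIN keeps every row from both sides; unmatched rows get NULL for the other side's columns.
Matching on a.agent_id = b.agent_id AND a.cat = b.cat. A NULL in a compared column never satisfies the condition.
- a row (agent_id=7, cat=PD): matches 1 b row(s) → 1 output row(s).
- a row (agent_id=8, cat=PD): no match → kept, b columns NULL.
- a row (agent_id=8, cat=LS): no match → kept, b columns NULL.
- a row (agent_id=5, cat=PD): no match → kept, b columns NULL.
- a row (agent_id=9, cat=LS): no match → kept, b columns NULL.
- 5 row(s) from b found no a partner → padded with NULL.
Total: 1 matched + 9 padded = 10 rows.

10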